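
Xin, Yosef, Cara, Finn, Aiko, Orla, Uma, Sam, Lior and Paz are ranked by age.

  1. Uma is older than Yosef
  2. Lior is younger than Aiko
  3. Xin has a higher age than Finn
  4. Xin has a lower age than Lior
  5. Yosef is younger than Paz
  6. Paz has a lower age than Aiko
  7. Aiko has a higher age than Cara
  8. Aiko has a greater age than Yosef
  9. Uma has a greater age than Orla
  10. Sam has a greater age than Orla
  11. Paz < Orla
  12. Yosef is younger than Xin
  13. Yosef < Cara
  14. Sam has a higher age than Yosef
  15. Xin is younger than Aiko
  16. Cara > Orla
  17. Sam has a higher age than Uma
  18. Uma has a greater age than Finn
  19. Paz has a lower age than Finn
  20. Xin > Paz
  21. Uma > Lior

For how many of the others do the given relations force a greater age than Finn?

5

From Finn the given relations immediately reach Xin, Uma.
From those, Lior, Aiko, Sam — 5 in total.
Nothing else is reachable above Finn; 5 in all.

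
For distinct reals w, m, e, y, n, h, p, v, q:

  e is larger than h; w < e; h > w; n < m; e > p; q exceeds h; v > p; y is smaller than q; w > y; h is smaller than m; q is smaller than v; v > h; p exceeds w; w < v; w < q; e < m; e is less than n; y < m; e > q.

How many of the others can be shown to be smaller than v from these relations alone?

The elements the relations force below v are y, w, p, h, q — no chain reaches any other.
That is 5.

5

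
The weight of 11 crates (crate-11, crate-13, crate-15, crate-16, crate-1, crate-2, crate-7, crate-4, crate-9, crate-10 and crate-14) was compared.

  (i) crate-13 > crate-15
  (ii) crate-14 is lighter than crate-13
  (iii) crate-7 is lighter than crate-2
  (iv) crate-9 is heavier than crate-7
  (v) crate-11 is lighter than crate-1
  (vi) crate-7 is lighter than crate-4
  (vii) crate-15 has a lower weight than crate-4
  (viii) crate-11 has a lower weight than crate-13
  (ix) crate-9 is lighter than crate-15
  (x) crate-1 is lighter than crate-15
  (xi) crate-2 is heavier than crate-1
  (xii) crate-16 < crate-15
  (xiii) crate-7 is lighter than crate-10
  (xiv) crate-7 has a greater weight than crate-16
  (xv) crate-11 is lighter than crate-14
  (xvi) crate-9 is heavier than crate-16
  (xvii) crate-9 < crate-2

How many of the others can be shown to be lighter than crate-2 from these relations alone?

5

Directly below crate-2: crate-7, crate-9, crate-1.
One step further: crate-16, crate-11 (5 so far).
Nothing else is reachable below crate-2; 5 in all.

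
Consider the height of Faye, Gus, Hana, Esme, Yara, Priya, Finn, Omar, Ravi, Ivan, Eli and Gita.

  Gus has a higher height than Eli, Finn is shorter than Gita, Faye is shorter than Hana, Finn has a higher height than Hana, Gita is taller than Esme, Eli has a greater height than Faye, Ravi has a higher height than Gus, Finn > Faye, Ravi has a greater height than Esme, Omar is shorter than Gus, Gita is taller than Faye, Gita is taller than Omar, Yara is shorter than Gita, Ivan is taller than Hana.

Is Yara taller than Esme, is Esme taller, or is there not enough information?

Following every chain through Yara: above Yara we get Gita.
Esme is not reached, and no chain runs the other way from Esme to Yara.
So the given relations leave the order of Yara and Esme undetermined.

undetermined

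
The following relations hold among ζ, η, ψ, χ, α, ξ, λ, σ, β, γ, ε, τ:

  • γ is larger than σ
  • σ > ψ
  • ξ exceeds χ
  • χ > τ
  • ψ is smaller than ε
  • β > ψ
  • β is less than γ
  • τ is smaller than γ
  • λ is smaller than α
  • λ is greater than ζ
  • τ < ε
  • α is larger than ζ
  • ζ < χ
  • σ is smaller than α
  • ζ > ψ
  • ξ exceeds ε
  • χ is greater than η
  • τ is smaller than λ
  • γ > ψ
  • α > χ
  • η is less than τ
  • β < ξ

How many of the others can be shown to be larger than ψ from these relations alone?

9

Directly above ψ: ζ, β, σ, ε, γ.
One step further: χ, λ, ξ, α (9 so far).
Nothing else is reachable above ψ; 9 in all.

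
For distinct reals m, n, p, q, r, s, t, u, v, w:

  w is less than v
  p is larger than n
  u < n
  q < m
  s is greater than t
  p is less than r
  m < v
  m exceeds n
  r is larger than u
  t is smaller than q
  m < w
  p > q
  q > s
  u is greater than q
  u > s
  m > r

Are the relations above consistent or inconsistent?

consistent

Every relation is compatible with t < s < q < u < n < p < r < m < w < v; the set is consistent.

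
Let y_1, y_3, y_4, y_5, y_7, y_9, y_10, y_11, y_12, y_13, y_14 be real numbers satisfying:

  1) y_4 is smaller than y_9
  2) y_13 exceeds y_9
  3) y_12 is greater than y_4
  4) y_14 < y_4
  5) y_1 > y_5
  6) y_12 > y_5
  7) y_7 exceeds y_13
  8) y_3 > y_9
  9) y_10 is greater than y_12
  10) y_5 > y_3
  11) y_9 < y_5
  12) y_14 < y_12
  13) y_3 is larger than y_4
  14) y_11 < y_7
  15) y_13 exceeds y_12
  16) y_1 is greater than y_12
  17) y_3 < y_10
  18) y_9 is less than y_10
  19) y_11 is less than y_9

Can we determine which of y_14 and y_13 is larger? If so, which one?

y_14 < y_4 < y_9 < y_3 < y_5 < y_12 < y_13, by transitivity through y_4, y_9, y_3, y_5, y_12.
So y_13 is larger.

y_13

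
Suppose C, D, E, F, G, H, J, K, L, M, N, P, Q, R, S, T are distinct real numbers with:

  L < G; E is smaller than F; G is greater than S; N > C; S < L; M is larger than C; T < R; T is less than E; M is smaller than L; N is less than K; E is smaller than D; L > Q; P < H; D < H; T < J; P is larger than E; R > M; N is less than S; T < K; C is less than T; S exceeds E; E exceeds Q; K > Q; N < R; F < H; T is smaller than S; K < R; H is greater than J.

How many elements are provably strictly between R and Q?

The relations place Q below R. An element lies strictly between them when it is forced above Q and also forced below R.
Above Q: {E, P, K, F, D, S, L, G, H}. Below R: {C, M, T, N, K}.
Intersection: {K} — 1.

1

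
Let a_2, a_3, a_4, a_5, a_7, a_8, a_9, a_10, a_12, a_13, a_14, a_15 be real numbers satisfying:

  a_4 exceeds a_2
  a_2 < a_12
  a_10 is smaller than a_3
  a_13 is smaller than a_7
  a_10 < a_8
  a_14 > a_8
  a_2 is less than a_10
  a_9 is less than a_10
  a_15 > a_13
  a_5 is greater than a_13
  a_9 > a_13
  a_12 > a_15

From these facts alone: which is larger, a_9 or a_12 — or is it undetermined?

undetermined

Following every chain through a_9: above a_9 we get a_10, a_3, a_8, a_14; below a_9 we get a_13.
a_12 is not reached, and no chain runs the other way from a_12 to a_9.
So the given relations leave the order of a_9 and a_12 undetermined.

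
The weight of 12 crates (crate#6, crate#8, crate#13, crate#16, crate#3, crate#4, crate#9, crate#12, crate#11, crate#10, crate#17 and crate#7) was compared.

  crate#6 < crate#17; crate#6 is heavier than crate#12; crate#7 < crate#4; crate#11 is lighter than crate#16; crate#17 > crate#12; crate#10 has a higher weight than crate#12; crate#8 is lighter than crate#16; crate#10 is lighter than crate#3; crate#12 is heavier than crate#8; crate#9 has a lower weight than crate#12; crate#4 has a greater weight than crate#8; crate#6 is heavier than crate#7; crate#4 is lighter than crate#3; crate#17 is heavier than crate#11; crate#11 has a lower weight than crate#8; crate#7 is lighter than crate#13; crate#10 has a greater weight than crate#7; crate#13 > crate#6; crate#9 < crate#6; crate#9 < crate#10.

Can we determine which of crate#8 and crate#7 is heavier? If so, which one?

Following every chain through crate#7: above crate#7 we get crate#6, crate#4, crate#17, crate#10, crate#13, crate#3.
crate#8 is not reached, and no chain runs the other way from crate#8 to crate#7.
So the given relations leave the order of crate#7 and crate#8 undetermined.

undetermined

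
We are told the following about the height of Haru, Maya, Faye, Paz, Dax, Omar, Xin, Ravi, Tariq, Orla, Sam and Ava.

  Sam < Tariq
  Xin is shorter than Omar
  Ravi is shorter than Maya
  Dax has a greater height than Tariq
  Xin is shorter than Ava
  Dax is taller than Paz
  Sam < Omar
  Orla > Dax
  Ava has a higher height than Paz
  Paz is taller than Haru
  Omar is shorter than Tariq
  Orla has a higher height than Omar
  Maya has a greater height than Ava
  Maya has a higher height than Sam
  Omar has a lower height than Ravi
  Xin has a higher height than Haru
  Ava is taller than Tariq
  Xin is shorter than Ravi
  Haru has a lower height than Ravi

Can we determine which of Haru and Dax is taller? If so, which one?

The relevant relations are Haru < Xin; Xin < Omar; Omar < Tariq; Tariq < Dax.
Together: Haru < Xin < Omar < Tariq < Dax.
So Dax is taller.

Dax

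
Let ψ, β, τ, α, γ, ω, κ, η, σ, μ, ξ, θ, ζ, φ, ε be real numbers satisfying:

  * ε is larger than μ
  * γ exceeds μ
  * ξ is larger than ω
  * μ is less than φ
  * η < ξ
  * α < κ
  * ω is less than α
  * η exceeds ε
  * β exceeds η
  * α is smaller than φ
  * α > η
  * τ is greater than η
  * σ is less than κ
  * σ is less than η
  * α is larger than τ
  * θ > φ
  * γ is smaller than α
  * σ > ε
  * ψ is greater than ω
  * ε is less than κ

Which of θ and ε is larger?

ε < σ and σ < η give ε < η.
Then η < τ extends the chain to τ.
With τ < α: ε < σ < η < τ < α.
Then α < φ extends the chain to φ.
Then φ < θ extends the chain to θ.
So ε < θ; θ is the larger of the two.

θ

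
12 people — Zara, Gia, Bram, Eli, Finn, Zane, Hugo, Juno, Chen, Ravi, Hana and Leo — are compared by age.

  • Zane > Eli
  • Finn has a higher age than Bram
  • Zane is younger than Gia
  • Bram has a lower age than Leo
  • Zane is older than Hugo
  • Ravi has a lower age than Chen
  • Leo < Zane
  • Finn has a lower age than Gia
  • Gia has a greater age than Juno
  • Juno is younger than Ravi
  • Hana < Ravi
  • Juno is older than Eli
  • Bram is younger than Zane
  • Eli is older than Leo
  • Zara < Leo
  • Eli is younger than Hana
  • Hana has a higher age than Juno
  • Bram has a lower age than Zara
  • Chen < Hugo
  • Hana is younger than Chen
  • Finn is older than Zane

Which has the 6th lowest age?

Hana

The consecutive relations fix a unique order: Bram < Zara < Leo < Eli < Juno < Hana < Ravi < Chen < Hugo < Zane < Finn < Gia.
The 6th smallest is Hana.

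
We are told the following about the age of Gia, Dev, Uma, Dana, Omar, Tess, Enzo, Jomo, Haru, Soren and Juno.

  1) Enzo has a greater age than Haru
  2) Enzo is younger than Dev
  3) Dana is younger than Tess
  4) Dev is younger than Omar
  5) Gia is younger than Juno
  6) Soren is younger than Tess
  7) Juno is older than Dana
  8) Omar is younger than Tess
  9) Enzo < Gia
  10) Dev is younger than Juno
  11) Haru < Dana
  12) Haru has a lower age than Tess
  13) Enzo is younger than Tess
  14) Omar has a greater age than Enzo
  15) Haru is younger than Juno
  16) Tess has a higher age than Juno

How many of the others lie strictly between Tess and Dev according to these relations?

The relations place Dev below Tess. An element lies strictly between them when it is forced above Dev and also forced below Tess.
Above Dev: {Omar, Juno}. Below Tess: {Haru, Enzo, Gia, Dana, Soren, Omar, Juno}.
Intersection: {Omar, Juno} — 2.

2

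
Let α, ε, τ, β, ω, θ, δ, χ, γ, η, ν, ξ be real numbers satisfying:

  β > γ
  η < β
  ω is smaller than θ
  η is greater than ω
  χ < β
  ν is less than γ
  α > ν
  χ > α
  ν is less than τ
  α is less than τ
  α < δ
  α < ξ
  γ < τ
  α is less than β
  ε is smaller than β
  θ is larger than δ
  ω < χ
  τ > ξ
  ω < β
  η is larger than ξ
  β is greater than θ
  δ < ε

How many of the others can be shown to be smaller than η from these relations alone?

4

From η the given relations immediately reach ω, ξ.
From those, α — 3 in total.
From those, ν — 4 in total.
Nothing else is reachable below η; 4 in all.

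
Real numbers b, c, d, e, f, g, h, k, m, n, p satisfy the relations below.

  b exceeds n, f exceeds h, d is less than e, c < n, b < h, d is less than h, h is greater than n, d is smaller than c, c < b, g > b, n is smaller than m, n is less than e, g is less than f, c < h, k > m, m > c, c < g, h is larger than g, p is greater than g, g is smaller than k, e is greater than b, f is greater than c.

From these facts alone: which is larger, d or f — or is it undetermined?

Chaining the given relations: d < c < n < b < g < h < f.
So f is larger.

f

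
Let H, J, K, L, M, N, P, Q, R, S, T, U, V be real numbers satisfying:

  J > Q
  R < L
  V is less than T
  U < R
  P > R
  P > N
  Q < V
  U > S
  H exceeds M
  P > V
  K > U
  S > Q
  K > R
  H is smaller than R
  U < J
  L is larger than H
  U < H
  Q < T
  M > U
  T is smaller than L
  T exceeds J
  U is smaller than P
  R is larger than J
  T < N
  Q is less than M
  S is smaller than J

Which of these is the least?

Q

S is not least since Q < S; V is not least since Q < V; U is not least since S < U; J is not least since U < J; T is not least since Q < T; M is not least since U < M; N is not least since T < N; H is not least since M < H; R is not least since J < R; P is not least since U < P; L is not least since R < L; K is not least since U < K.
Only Q has nothing below it, so Q is the least.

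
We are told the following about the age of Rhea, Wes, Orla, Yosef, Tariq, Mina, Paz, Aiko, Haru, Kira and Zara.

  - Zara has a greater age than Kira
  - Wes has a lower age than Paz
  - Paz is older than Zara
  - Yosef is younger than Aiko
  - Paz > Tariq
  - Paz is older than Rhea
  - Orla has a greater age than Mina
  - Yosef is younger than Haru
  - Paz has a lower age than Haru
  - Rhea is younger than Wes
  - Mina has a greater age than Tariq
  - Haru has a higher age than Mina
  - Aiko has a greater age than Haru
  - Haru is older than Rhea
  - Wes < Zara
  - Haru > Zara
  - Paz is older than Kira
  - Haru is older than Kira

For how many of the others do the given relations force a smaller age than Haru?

8

Directly below Haru: Rhea, Yosef, Kira, Mina, Zara, Paz.
One step further: Tariq, Wes (8 so far).
Nothing else is reachable below Haru; 8 in all.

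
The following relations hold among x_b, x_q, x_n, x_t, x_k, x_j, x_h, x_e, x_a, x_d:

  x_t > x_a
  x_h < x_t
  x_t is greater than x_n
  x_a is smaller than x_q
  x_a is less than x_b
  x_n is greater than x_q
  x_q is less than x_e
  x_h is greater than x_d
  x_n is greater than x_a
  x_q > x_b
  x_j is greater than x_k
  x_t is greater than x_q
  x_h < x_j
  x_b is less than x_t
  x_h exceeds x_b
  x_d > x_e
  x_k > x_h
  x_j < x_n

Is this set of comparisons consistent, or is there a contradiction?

The single ordering x_a < x_b < x_q < x_e < x_d < x_h < x_k < x_j < x_n < x_t satisfies every listed relation, so no contradiction arises.

consistent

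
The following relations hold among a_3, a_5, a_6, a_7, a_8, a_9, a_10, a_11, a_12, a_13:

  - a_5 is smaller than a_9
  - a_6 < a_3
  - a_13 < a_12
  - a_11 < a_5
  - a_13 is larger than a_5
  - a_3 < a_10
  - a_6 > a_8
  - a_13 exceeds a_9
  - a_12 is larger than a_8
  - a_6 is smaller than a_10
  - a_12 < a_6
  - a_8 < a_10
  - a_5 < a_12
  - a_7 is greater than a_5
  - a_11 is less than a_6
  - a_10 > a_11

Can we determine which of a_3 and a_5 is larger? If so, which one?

The relevant relations are a_5 < a_9; a_9 < a_13; a_13 < a_12; a_12 < a_6; a_6 < a_3.
Together: a_5 < a_9 < a_13 < a_12 < a_6 < a_3.
So a_3 is larger.

a_3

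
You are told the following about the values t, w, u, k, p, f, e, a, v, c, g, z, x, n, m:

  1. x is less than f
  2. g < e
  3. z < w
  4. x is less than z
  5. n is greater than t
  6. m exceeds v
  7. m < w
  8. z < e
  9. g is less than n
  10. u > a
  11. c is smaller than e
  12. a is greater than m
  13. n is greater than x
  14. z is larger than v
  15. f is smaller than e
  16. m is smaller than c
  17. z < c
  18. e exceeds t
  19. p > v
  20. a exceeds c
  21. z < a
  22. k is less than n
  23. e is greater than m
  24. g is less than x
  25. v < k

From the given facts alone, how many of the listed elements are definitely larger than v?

10

From v the given relations immediately reach m, p, k, z.
From those, n, c, a, w, e — 9 in total.
From those, u — 10 in total.
Nothing else is reachable above v; 10 in all.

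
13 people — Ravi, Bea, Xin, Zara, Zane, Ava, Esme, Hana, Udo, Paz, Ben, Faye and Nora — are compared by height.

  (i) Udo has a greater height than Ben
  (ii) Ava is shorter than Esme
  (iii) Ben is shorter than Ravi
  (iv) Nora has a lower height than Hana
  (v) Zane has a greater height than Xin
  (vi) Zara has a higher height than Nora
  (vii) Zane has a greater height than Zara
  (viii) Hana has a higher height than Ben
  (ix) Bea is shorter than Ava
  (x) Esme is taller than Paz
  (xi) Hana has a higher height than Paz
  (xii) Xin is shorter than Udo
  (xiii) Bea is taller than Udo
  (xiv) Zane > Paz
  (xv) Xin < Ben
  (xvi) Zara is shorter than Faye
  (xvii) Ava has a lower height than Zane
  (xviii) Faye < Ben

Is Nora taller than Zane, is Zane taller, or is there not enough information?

Nora < Zara and Zara < Faye give Nora < Faye.
Then Faye < Ben extends the chain to Ben.
With Ben < Udo: Nora < Zara < Faye < Ben < Udo.
Then Udo < Bea extends the chain to Bea.
With Bea < Ava: Nora < Zara < Faye < Ben < Udo < Bea < Ava.
Then Ava < Zane extends the chain to Zane.
So Zane is taller.

Zane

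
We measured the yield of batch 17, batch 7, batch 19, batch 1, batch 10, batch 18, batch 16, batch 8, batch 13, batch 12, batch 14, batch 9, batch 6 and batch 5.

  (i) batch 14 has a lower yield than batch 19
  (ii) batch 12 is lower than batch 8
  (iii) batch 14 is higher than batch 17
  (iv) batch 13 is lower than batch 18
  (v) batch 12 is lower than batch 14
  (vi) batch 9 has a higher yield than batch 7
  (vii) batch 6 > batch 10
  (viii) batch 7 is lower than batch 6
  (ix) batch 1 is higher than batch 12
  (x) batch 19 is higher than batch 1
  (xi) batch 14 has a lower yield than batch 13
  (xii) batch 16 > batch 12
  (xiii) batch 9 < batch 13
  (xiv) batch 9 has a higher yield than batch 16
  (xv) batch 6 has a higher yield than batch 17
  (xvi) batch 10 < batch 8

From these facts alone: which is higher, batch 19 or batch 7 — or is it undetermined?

undetermined

Following every chain through batch 7: above batch 7 we get batch 9, batch 13, batch 18, batch 6.
batch 19 is not reached, and no chain runs the other way from batch 19 to batch 7.
So the given relations leave the order of batch 7 and batch 19 undetermined.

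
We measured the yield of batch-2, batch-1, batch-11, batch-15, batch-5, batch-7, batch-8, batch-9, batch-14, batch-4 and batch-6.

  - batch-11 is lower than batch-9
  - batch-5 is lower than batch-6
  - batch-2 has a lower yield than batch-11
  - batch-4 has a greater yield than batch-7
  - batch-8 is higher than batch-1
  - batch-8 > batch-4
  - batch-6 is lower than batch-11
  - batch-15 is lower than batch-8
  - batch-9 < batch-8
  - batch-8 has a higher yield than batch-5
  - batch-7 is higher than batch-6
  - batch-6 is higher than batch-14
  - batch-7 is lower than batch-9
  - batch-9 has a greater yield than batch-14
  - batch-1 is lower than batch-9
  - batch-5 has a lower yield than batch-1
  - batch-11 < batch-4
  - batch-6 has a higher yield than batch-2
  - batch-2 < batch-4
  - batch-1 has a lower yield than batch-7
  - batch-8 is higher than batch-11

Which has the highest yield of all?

batch-8

batch-5 is not greatest since batch-5 < batch-6; batch-2 is not greatest since batch-2 < batch-11; batch-14 is not greatest since batch-14 < batch-6; batch-1 is not greatest since batch-1 < batch-7; batch-15 is not greatest since batch-15 < batch-8; batch-6 is not greatest since batch-6 < batch-7; batch-11 is not greatest since batch-11 < batch-4; batch-7 is not greatest since batch-7 < batch-9; batch-4 is not greatest since batch-4 < batch-8; batch-9 is not greatest since batch-9 < batch-8.
Only batch-8 has nothing above it, so batch-8 is the highest yield.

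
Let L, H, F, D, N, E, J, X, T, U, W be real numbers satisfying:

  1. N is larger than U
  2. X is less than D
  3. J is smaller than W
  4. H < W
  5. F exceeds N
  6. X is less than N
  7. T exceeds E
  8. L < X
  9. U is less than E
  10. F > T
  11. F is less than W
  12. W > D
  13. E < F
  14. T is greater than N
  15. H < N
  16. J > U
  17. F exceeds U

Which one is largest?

L is not greatest since L < X; X is not greatest since X < D; U is not greatest since U < E; E is not greatest since E < F; H is not greatest since H < W; D is not greatest since D < W; N is not greatest since N < F; T is not greatest since T < F; F is not greatest since F < W; J is not greatest since J < W.
Only W has nothing above it, so W is the largest.

W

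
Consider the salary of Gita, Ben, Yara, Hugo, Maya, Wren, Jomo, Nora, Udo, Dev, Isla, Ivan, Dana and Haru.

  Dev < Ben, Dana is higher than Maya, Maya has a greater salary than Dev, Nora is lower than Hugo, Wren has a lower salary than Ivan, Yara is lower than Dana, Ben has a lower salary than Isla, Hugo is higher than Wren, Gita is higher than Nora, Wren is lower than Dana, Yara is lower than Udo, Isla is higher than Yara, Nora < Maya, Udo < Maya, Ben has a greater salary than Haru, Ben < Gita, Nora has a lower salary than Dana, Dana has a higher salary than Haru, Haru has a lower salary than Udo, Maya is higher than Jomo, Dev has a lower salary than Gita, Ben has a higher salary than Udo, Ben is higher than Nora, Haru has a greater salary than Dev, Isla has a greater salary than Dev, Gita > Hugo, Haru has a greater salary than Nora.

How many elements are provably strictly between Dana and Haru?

2

The relations place Haru below Dana. An element lies strictly between them when it is forced above Haru and also forced below Dana.
Above Haru: {Udo, Ben, Maya, Isla, Gita}. Below Dana: {Wren, Dev, Nora, Yara, Jomo, Udo, Maya}.
Intersection: {Udo, Maya} — 2.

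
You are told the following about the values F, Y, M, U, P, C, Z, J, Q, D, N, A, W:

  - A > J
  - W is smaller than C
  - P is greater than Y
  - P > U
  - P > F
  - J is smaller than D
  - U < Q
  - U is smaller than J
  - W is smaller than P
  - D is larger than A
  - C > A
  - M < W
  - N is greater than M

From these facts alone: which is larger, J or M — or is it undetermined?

Following every chain through M: above M we get N, W, C, P.
J is not reached, and no chain runs the other way from J to M.
So the given relations leave the order of M and J undetermined.

undetermined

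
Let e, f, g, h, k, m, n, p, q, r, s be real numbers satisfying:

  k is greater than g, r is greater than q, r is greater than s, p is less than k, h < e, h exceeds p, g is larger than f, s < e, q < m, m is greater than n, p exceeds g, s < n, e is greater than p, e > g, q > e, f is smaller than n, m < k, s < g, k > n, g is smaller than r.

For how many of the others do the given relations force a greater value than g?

7

Directly above g: p, e, r, k.
One step further: h, q (6 so far).
One step further: m (7 so far).
Nothing else is reachable above g; 7 in all.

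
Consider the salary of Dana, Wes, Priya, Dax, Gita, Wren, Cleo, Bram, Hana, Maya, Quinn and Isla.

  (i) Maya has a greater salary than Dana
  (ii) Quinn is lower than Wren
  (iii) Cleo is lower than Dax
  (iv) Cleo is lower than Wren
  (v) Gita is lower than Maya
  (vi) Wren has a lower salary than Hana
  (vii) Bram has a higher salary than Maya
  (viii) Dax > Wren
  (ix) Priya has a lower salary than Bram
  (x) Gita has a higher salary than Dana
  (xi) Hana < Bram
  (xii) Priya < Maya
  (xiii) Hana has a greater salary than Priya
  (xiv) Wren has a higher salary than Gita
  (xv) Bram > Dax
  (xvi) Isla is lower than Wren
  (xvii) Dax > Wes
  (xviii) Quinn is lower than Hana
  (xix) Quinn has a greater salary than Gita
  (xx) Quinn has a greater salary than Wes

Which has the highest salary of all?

Bram

Chaining downward from Bram: directly below it, Dax, Priya, Hana, Maya; then Dana, Wes, Gita, Quinn, Cleo, Wren; then Isla.
That covers every other element, and nothing is given above Bram, so Bram is the highest salary.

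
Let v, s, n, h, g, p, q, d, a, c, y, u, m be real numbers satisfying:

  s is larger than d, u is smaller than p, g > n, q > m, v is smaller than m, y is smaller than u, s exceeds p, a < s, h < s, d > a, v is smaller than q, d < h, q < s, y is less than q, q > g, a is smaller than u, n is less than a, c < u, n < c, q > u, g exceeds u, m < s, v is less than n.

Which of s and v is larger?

The relevant relations are v < n; n < c; c < u; u < g; g < q; q < s.
Chaining these gives v < n < c < u < g < q < s.
So v < s; s is the larger of the two.

s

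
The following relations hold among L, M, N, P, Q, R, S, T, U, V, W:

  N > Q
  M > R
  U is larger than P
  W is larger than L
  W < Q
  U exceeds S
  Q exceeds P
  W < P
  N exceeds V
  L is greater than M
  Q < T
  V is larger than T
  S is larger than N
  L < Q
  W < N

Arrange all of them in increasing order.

R < M < L < W < P < Q < T < V < N < S < U

The consecutive links are each given: R < M; M < L; L < W; W < P; P < Q; Q < T; T < V; V < N; N < S; S < U.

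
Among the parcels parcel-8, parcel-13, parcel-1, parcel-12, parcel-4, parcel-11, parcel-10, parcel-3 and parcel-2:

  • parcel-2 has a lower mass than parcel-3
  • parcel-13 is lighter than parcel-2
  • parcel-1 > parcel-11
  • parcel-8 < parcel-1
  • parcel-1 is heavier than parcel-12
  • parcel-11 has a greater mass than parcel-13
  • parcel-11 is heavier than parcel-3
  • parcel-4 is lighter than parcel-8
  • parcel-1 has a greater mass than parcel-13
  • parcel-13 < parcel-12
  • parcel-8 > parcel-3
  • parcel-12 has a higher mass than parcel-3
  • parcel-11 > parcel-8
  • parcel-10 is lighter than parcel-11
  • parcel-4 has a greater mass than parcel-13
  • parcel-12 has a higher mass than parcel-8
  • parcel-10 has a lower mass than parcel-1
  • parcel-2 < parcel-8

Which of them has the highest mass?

parcel-1

parcel-10 is not greatest since parcel-10 < parcel-11; parcel-13 is not greatest since parcel-13 < parcel-2; parcel-2 is not greatest since parcel-2 < parcel-3; parcel-4 is not greatest since parcel-4 < parcel-8; parcel-3 is not greatest since parcel-3 < parcel-12; parcel-8 is not greatest since parcel-8 < parcel-1; parcel-12 is not greatest since parcel-12 < parcel-1; parcel-11 is not greatest since parcel-11 < parcel-1.
Only parcel-1 has nothing above it, so parcel-1 is the highest mass.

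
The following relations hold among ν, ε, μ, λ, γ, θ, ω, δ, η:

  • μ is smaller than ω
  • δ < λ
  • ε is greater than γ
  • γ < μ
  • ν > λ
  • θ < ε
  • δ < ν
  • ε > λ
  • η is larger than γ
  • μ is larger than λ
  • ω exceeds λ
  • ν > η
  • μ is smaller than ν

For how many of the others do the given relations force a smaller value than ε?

From ε the given relations immediately reach γ, θ, λ.
From those, δ — 4 in total.
Nothing else is reachable below ε; 4 in all.

4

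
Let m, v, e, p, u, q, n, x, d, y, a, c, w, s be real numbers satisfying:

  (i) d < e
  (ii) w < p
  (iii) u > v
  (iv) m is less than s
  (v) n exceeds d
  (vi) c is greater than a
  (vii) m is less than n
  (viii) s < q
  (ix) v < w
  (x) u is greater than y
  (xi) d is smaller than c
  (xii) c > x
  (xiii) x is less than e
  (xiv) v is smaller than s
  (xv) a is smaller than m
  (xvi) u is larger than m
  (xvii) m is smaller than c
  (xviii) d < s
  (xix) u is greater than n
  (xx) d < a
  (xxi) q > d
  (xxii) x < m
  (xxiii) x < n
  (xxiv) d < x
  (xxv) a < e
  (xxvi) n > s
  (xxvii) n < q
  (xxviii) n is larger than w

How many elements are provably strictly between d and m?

The relations place d below m. An element lies strictly between them when it is forced above d and also forced below m.
Above d: {a, x, e, s, n, u, q, c}. Below m: {a, x}.
Intersection: {a, x} — 2.

2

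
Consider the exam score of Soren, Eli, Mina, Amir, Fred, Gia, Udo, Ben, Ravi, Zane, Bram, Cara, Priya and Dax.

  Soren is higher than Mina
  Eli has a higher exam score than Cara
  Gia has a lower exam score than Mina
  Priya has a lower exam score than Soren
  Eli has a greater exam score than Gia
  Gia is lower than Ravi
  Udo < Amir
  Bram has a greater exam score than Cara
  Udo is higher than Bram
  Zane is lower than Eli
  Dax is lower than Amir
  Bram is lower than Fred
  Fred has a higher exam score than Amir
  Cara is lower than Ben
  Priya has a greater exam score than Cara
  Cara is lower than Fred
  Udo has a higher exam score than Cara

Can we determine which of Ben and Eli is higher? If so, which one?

undetermined

Following every chain through Eli: below Eli we get Cara, Gia, Zane.
Ben is not reached, and no chain runs the other way from Ben to Eli.
So the given relations leave the order of Eli and Ben undetermined.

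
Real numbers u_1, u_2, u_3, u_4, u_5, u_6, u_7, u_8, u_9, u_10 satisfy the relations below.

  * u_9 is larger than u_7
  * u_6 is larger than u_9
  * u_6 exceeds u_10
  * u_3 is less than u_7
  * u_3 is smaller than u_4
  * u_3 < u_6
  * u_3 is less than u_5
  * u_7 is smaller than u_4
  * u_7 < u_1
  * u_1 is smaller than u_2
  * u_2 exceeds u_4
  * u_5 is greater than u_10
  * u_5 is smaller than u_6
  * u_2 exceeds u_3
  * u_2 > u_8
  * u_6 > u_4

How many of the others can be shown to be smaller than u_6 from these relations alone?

6

The elements the relations force below u_6 are u_3, u_7, u_4, u_10, u_9, u_5 — no chain reaches any other.
That is 6.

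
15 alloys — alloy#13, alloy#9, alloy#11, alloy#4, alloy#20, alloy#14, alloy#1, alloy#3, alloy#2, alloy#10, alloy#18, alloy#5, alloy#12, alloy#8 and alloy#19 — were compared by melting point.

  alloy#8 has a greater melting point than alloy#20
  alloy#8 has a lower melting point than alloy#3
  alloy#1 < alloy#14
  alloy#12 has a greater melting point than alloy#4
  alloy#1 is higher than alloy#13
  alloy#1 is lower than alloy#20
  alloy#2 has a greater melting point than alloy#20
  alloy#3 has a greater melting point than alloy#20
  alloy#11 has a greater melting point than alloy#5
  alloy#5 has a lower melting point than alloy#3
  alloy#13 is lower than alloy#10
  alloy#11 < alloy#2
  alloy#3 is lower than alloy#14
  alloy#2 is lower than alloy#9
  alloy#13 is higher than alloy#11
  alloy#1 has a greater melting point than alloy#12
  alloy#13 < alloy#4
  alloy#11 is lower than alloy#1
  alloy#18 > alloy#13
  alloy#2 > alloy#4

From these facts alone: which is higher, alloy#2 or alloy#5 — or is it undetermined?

alloy#5 < alloy#11 < alloy#13 < alloy#4 < alloy#12 < alloy#1 < alloy#20 < alloy#2, by transitivity through alloy#11, alloy#13, alloy#4, alloy#12, alloy#1, alloy#20.
So alloy#2 is higher.

alloy#2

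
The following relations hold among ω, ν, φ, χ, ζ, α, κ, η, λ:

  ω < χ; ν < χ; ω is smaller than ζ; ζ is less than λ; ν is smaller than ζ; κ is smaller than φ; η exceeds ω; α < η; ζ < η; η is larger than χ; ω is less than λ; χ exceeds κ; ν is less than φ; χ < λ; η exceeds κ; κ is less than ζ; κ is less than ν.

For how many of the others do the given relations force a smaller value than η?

Directly below η: κ, α, ω, ζ, χ.
One step further: ν (6 so far).
Nothing else is reachable below η; 6 in all.

6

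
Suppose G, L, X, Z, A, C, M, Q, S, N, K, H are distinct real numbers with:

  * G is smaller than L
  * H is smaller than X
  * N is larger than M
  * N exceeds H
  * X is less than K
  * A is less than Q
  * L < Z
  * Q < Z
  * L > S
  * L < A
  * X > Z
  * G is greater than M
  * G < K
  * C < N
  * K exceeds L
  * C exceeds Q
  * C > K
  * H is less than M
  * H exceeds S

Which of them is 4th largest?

X

Piecing the relations together gives one ordering: S < H < M < G < L < A < Q < Z < X < K < C < N.
The 4th largest is X.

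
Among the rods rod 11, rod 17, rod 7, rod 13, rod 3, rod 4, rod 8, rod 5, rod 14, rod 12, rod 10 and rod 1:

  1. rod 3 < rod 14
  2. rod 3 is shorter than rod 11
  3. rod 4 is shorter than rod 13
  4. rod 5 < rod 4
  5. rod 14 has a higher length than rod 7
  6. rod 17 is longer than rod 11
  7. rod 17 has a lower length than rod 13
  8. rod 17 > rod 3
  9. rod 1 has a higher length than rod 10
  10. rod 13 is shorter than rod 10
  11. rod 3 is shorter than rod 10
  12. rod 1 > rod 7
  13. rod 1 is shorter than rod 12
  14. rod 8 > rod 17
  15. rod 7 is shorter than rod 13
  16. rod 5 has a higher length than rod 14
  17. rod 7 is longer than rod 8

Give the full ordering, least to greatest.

Nothing is placed below rod 3, so it is least; from there rod 3 < rod 11; rod 11 < rod 17; rod 17 < rod 8; rod 8 < rod 7; rod 7 < rod 14; rod 14 < rod 5; rod 5 < rod 4; rod 4 < rod 13; rod 13 < rod 10; rod 10 < rod 1; rod 1 < rod 12, each given directly.

rod 3 < rod 11 < rod 17 < rod 8 < rod 7 < rod 14 < rod 5 < rod 4 < rod 13 < rod 10 < rod 1 < rod 12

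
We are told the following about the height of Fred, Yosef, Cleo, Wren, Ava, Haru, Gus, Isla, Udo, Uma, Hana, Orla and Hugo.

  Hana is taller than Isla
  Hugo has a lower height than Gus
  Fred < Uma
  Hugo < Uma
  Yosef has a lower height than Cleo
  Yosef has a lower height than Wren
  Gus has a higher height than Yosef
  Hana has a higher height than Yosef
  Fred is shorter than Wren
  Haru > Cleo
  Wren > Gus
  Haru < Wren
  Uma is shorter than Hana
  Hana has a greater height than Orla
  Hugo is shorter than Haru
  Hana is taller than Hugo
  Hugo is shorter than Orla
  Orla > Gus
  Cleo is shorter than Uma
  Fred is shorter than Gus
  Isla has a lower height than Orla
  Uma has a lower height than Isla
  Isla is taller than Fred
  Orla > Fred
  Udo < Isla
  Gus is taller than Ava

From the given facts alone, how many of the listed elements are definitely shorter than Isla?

6

From Isla the given relations immediately reach Fred, Udo, Uma.
From those, Hugo, Cleo — 5 in total.
From those, Yosef — 6 in total.
No other element is forced below Isla by the given relations, so the count is 6.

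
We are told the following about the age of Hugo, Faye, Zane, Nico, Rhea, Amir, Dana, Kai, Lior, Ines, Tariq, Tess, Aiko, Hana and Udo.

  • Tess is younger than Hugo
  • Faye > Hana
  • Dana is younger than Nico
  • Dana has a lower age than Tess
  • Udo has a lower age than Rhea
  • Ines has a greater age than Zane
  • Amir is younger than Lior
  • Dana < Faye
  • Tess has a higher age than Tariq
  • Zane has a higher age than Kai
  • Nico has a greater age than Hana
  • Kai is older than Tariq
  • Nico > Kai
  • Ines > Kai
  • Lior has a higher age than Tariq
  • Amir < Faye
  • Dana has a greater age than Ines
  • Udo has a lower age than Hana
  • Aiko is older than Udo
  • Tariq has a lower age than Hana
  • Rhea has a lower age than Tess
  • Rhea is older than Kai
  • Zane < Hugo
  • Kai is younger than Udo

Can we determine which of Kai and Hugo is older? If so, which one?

Link the given pairs in sequence: Kai < Zane; Zane < Ines; Ines < Dana; Dana < Tess; Tess < Hugo.
Chaining these gives Kai < Zane < Ines < Dana < Tess < Hugo.
So Hugo is older.

Hugo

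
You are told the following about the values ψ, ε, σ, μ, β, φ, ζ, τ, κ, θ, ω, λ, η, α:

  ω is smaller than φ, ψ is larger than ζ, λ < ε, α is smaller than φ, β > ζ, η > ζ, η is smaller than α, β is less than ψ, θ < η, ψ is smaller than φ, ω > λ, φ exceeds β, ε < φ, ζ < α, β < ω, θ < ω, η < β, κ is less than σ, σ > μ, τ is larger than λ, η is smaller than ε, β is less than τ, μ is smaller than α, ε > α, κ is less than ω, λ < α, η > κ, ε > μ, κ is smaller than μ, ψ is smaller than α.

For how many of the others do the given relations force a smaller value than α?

The elements the relations force below α are ζ, θ, κ, η, β, μ, λ, ψ — no chain reaches any other.
That is 8.

8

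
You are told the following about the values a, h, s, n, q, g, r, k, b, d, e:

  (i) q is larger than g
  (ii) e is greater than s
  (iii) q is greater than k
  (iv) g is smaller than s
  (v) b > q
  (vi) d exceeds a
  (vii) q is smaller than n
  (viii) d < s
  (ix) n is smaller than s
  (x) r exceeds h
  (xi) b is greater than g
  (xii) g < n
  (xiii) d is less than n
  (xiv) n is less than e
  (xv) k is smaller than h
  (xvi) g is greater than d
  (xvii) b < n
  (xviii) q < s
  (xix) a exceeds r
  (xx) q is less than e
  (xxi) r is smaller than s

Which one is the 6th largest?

g

Chaining the given pairs: k < h < r < a < d < g < q < b < n < s < e.
Counting 6 from the largest end gives g.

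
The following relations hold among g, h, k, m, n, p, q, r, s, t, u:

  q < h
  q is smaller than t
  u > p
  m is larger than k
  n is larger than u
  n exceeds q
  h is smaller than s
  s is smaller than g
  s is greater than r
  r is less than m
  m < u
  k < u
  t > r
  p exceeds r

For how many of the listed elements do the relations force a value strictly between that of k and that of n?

2

The relations place k below n. An element lies strictly between them when it is forced above k and also forced below n.
Above k: {m, u}. Below n: {q, r, p, m, u}.
Intersection: {m, u} — 2.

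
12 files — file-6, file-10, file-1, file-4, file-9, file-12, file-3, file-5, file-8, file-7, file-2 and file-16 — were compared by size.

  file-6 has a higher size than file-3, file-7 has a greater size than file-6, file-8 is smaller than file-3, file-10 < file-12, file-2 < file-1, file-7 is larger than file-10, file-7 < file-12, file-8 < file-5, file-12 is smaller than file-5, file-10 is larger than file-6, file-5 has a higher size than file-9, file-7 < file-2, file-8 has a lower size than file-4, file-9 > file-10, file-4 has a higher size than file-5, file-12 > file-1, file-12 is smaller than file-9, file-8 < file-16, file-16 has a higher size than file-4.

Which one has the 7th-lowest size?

The consecutive relations fix a unique order: file-8 < file-3 < file-6 < file-10 < file-7 < file-2 < file-1 < file-12 < file-9 < file-5 < file-4 < file-16.
Counting 7 from the smallest end gives file-1.

file-1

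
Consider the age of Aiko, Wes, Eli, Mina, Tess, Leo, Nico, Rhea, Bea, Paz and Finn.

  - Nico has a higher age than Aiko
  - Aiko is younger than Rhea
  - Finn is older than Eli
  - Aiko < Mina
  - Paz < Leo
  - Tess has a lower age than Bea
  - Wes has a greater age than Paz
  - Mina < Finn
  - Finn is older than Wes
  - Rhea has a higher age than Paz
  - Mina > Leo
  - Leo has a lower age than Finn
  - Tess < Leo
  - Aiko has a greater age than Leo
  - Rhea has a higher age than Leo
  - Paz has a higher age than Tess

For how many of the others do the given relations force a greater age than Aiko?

4

From Aiko the given relations immediately reach Nico, Mina, Rhea.
From those, Finn — 4 in total.
No other element is forced above Aiko by the given relations, so the count is 4.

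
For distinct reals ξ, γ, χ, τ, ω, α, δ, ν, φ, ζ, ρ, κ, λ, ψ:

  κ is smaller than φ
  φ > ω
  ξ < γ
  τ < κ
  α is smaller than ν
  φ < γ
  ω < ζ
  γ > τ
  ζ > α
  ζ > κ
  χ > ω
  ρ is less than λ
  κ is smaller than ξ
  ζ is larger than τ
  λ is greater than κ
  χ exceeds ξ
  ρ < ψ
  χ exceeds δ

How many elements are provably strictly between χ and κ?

Chaining upward from κ reaches: ξ, φ, λ, γ, ζ.
Chaining downward from χ reaches: δ, τ, ξ, ω.
Strictly between κ and χ are those in both lists: ξ — 1 element.

1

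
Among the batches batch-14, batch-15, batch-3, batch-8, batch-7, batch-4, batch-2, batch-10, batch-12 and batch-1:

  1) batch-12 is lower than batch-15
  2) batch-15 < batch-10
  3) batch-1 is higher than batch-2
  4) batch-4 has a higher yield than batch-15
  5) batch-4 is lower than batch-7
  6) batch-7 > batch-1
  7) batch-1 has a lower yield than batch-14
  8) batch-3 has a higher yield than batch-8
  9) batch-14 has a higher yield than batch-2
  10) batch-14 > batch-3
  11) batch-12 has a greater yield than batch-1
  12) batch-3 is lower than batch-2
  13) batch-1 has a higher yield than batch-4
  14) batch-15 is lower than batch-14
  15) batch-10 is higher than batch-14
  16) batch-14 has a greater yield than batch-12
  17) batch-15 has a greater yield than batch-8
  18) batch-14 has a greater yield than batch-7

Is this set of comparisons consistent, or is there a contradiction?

Chaining the given relations yields batch-1 < batch-12 < batch-15 < batch-4, so batch-1 < batch-4. But one relation states batch-4 < batch-1. These cannot both hold.

inconsistent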